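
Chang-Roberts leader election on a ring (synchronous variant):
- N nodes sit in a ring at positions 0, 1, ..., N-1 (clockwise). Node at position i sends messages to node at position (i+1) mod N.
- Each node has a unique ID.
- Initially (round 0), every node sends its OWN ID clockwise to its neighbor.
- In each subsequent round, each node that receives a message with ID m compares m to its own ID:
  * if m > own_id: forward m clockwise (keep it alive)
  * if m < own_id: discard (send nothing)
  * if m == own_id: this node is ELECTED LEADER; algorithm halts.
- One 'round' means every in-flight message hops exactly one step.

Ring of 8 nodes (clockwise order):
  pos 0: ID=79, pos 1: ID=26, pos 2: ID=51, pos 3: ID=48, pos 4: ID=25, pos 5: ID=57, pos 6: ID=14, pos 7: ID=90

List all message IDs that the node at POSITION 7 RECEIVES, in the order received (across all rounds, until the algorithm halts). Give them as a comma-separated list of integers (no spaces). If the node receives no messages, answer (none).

Round 1: pos1(id26) recv 79: fwd; pos2(id51) recv 26: drop; pos3(id48) recv 51: fwd; pos4(id25) recv 48: fwd; pos5(id57) recv 25: drop; pos6(id14) recv 57: fwd; pos7(id90) recv 14: drop; pos0(id79) recv 90: fwd
Round 2: pos2(id51) recv 79: fwd; pos4(id25) recv 51: fwd; pos5(id57) recv 48: drop; pos7(id90) recv 57: drop; pos1(id26) recv 90: fwd
Round 3: pos3(id48) recv 79: fwd; pos5(id57) recv 51: drop; pos2(id51) recv 90: fwd
Round 4: pos4(id25) recv 79: fwd; pos3(id48) recv 90: fwd
Round 5: pos5(id57) recv 79: fwd; pos4(id25) recv 90: fwd
Round 6: pos6(id14) recv 79: fwd; pos5(id57) recv 90: fwd
Round 7: pos7(id90) recv 79: drop; pos6(id14) recv 90: fwd
Round 8: pos7(id90) recv 90: ELECTED

Answer: 14,57,79,90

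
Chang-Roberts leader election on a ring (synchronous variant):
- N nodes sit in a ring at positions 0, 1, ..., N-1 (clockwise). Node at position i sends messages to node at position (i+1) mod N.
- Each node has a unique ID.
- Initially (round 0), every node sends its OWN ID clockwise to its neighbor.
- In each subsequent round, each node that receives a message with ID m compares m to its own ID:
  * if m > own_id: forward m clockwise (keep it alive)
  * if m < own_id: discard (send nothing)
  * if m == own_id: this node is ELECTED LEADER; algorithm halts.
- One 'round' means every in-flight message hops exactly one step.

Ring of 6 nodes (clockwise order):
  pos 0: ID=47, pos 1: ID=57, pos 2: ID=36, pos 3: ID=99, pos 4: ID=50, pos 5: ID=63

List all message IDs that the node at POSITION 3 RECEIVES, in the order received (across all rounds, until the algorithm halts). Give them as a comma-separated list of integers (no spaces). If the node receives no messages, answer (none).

Round 1: pos1(id57) recv 47: drop; pos2(id36) recv 57: fwd; pos3(id99) recv 36: drop; pos4(id50) recv 99: fwd; pos5(id63) recv 50: drop; pos0(id47) recv 63: fwd
Round 2: pos3(id99) recv 57: drop; pos5(id63) recv 99: fwd; pos1(id57) recv 63: fwd
Round 3: pos0(id47) recv 99: fwd; pos2(id36) recv 63: fwd
Round 4: pos1(id57) recv 99: fwd; pos3(id99) recv 63: drop
Round 5: pos2(id36) recv 99: fwd
Round 6: pos3(id99) recv 99: ELECTED

Answer: 36,57,63,99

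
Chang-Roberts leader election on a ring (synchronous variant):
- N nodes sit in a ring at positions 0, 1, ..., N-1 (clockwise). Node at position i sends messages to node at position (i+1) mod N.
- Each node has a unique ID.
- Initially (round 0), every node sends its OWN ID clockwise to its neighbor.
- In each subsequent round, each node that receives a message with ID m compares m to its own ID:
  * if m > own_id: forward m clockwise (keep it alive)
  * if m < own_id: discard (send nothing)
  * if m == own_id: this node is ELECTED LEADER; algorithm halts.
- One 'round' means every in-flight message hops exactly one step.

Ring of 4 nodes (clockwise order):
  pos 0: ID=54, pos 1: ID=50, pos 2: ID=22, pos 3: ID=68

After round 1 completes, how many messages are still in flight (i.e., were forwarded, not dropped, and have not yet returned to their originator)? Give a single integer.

Answer: 3

Derivation:
Round 1: pos1(id50) recv 54: fwd; pos2(id22) recv 50: fwd; pos3(id68) recv 22: drop; pos0(id54) recv 68: fwd
After round 1: 3 messages still in flight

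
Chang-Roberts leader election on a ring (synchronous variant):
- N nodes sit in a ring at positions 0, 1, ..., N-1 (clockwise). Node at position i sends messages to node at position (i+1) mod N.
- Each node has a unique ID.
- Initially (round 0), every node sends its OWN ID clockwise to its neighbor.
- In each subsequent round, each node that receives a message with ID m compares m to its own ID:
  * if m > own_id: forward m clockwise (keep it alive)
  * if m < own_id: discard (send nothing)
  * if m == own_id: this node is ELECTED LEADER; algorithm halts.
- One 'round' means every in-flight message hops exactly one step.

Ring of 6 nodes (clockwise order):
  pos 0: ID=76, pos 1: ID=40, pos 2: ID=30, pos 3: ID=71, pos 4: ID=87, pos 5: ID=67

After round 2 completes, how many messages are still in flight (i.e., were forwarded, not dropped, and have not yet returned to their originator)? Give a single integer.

Answer: 2

Derivation:
Round 1: pos1(id40) recv 76: fwd; pos2(id30) recv 40: fwd; pos3(id71) recv 30: drop; pos4(id87) recv 71: drop; pos5(id67) recv 87: fwd; pos0(id76) recv 67: drop
Round 2: pos2(id30) recv 76: fwd; pos3(id71) recv 40: drop; pos0(id76) recv 87: fwd
After round 2: 2 messages still in flight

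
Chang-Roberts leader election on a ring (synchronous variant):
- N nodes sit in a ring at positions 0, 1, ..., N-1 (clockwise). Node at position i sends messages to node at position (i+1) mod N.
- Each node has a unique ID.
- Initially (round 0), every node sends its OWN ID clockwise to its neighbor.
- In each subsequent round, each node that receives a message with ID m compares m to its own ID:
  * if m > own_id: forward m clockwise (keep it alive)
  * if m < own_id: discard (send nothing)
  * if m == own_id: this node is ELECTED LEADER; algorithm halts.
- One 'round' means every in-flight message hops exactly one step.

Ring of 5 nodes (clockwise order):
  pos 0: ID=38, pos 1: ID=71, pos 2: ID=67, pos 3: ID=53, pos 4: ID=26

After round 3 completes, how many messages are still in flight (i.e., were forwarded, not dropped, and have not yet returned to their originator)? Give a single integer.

Answer: 2

Derivation:
Round 1: pos1(id71) recv 38: drop; pos2(id67) recv 71: fwd; pos3(id53) recv 67: fwd; pos4(id26) recv 53: fwd; pos0(id38) recv 26: drop
Round 2: pos3(id53) recv 71: fwd; pos4(id26) recv 67: fwd; pos0(id38) recv 53: fwd
Round 3: pos4(id26) recv 71: fwd; pos0(id38) recv 67: fwd; pos1(id71) recv 53: drop
After round 3: 2 messages still in flight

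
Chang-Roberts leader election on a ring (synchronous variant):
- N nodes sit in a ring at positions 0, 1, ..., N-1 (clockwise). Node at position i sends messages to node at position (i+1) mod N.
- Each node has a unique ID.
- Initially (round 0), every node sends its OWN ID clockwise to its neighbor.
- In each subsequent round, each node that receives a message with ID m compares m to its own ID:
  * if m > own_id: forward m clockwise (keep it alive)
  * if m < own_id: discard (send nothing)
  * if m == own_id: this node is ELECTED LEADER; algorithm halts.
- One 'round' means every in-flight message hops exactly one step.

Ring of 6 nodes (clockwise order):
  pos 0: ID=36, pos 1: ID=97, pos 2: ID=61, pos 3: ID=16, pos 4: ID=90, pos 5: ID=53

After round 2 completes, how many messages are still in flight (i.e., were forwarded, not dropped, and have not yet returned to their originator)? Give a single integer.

Answer: 2

Derivation:
Round 1: pos1(id97) recv 36: drop; pos2(id61) recv 97: fwd; pos3(id16) recv 61: fwd; pos4(id90) recv 16: drop; pos5(id53) recv 90: fwd; pos0(id36) recv 53: fwd
Round 2: pos3(id16) recv 97: fwd; pos4(id90) recv 61: drop; pos0(id36) recv 90: fwd; pos1(id97) recv 53: drop
After round 2: 2 messages still in flight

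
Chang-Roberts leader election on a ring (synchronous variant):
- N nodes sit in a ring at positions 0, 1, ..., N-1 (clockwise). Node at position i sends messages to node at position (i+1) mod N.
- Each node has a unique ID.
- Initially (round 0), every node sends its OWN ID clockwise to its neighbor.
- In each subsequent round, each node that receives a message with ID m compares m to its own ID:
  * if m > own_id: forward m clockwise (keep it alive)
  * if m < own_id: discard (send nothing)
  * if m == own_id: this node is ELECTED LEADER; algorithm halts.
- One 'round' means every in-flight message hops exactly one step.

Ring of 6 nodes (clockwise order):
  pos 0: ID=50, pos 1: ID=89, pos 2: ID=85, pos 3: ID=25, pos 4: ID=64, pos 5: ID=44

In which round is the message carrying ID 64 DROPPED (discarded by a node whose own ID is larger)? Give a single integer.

Answer: 3

Derivation:
Round 1: pos1(id89) recv 50: drop; pos2(id85) recv 89: fwd; pos3(id25) recv 85: fwd; pos4(id64) recv 25: drop; pos5(id44) recv 64: fwd; pos0(id50) recv 44: drop
Round 2: pos3(id25) recv 89: fwd; pos4(id64) recv 85: fwd; pos0(id50) recv 64: fwd
Round 3: pos4(id64) recv 89: fwd; pos5(id44) recv 85: fwd; pos1(id89) recv 64: drop
Round 4: pos5(id44) recv 89: fwd; pos0(id50) recv 85: fwd
Round 5: pos0(id50) recv 89: fwd; pos1(id89) recv 85: drop
Round 6: pos1(id89) recv 89: ELECTED
Message ID 64 originates at pos 4; dropped at pos 1 in round 3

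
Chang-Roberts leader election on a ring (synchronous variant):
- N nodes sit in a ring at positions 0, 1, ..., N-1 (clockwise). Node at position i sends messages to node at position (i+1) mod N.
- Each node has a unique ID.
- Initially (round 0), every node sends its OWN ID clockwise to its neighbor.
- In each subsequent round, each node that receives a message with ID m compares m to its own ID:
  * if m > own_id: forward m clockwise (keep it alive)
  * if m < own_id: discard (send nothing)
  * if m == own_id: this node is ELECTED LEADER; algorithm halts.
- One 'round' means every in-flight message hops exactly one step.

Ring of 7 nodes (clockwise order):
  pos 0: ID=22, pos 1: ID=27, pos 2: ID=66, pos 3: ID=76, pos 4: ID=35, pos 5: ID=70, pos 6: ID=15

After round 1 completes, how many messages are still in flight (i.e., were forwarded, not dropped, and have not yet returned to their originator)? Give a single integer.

Answer: 2

Derivation:
Round 1: pos1(id27) recv 22: drop; pos2(id66) recv 27: drop; pos3(id76) recv 66: drop; pos4(id35) recv 76: fwd; pos5(id70) recv 35: drop; pos6(id15) recv 70: fwd; pos0(id22) recv 15: drop
After round 1: 2 messages still in flight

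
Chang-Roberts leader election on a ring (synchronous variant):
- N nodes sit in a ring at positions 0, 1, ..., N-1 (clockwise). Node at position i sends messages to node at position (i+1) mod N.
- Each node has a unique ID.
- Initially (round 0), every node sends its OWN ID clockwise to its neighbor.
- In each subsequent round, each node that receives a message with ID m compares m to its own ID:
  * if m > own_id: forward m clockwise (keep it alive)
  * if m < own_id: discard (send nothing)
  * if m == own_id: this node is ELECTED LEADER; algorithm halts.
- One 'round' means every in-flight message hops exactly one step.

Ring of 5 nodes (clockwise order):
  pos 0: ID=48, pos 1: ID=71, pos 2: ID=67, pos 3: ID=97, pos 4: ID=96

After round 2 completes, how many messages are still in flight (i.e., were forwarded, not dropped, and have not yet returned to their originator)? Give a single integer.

Answer: 2

Derivation:
Round 1: pos1(id71) recv 48: drop; pos2(id67) recv 71: fwd; pos3(id97) recv 67: drop; pos4(id96) recv 97: fwd; pos0(id48) recv 96: fwd
Round 2: pos3(id97) recv 71: drop; pos0(id48) recv 97: fwd; pos1(id71) recv 96: fwd
After round 2: 2 messages still in flight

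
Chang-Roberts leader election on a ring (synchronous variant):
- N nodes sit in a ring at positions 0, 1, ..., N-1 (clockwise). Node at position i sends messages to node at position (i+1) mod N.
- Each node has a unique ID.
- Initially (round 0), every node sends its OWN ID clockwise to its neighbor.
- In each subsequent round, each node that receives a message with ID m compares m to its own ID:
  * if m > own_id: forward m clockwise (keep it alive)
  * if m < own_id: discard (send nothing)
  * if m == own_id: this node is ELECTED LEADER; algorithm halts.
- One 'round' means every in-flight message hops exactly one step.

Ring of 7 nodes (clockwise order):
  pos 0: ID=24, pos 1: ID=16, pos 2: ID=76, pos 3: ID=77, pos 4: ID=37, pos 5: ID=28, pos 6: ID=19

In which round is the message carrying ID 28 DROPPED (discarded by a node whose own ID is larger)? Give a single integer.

Round 1: pos1(id16) recv 24: fwd; pos2(id76) recv 16: drop; pos3(id77) recv 76: drop; pos4(id37) recv 77: fwd; pos5(id28) recv 37: fwd; pos6(id19) recv 28: fwd; pos0(id24) recv 19: drop
Round 2: pos2(id76) recv 24: drop; pos5(id28) recv 77: fwd; pos6(id19) recv 37: fwd; pos0(id24) recv 28: fwd
Round 3: pos6(id19) recv 77: fwd; pos0(id24) recv 37: fwd; pos1(id16) recv 28: fwd
Round 4: pos0(id24) recv 77: fwd; pos1(id16) recv 37: fwd; pos2(id76) recv 28: drop
Round 5: pos1(id16) recv 77: fwd; pos2(id76) recv 37: drop
Round 6: pos2(id76) recv 77: fwd
Round 7: pos3(id77) recv 77: ELECTED
Message ID 28 originates at pos 5; dropped at pos 2 in round 4

Answer: 4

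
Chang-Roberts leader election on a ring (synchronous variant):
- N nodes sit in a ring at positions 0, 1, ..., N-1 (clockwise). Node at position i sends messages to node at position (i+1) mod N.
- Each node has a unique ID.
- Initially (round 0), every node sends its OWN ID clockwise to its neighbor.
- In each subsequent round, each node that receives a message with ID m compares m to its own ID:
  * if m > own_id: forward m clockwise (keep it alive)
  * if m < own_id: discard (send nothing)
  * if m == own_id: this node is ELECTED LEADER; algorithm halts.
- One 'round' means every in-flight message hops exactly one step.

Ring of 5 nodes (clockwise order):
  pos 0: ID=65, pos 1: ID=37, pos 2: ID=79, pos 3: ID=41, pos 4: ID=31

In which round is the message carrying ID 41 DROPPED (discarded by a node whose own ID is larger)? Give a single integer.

Answer: 2

Derivation:
Round 1: pos1(id37) recv 65: fwd; pos2(id79) recv 37: drop; pos3(id41) recv 79: fwd; pos4(id31) recv 41: fwd; pos0(id65) recv 31: drop
Round 2: pos2(id79) recv 65: drop; pos4(id31) recv 79: fwd; pos0(id65) recv 41: drop
Round 3: pos0(id65) recv 79: fwd
Round 4: pos1(id37) recv 79: fwd
Round 5: pos2(id79) recv 79: ELECTED
Message ID 41 originates at pos 3; dropped at pos 0 in round 2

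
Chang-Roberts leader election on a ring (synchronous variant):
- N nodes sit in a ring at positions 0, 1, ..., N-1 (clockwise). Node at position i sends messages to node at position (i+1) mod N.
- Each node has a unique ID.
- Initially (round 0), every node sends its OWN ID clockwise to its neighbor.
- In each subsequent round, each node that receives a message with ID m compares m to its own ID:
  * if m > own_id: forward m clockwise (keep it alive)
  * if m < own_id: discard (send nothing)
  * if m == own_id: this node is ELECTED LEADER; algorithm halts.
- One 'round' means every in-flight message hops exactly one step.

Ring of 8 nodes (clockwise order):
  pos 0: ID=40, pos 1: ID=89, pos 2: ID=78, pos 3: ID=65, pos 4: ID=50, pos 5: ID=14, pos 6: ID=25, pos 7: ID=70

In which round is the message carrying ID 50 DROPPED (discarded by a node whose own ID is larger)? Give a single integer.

Round 1: pos1(id89) recv 40: drop; pos2(id78) recv 89: fwd; pos3(id65) recv 78: fwd; pos4(id50) recv 65: fwd; pos5(id14) recv 50: fwd; pos6(id25) recv 14: drop; pos7(id70) recv 25: drop; pos0(id40) recv 70: fwd
Round 2: pos3(id65) recv 89: fwd; pos4(id50) recv 78: fwd; pos5(id14) recv 65: fwd; pos6(id25) recv 50: fwd; pos1(id89) recv 70: drop
Round 3: pos4(id50) recv 89: fwd; pos5(id14) recv 78: fwd; pos6(id25) recv 65: fwd; pos7(id70) recv 50: drop
Round 4: pos5(id14) recv 89: fwd; pos6(id25) recv 78: fwd; pos7(id70) recv 65: drop
Round 5: pos6(id25) recv 89: fwd; pos7(id70) recv 78: fwd
Round 6: pos7(id70) recv 89: fwd; pos0(id40) recv 78: fwd
Round 7: pos0(id40) recv 89: fwd; pos1(id89) recv 78: drop
Round 8: pos1(id89) recv 89: ELECTED
Message ID 50 originates at pos 4; dropped at pos 7 in round 3

Answer: 3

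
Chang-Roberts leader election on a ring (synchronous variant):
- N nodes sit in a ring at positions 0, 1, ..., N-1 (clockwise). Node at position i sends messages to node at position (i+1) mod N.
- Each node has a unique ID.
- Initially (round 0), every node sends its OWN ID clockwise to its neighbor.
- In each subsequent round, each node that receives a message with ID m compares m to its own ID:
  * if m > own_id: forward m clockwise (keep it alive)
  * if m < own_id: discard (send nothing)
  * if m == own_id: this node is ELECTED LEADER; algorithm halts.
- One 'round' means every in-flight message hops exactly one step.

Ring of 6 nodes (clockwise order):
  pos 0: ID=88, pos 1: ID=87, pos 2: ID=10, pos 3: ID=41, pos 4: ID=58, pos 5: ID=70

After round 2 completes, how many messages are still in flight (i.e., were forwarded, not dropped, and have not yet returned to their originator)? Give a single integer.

Round 1: pos1(id87) recv 88: fwd; pos2(id10) recv 87: fwd; pos3(id41) recv 10: drop; pos4(id58) recv 41: drop; pos5(id70) recv 58: drop; pos0(id88) recv 70: drop
Round 2: pos2(id10) recv 88: fwd; pos3(id41) recv 87: fwd
After round 2: 2 messages still in flight

Answer: 2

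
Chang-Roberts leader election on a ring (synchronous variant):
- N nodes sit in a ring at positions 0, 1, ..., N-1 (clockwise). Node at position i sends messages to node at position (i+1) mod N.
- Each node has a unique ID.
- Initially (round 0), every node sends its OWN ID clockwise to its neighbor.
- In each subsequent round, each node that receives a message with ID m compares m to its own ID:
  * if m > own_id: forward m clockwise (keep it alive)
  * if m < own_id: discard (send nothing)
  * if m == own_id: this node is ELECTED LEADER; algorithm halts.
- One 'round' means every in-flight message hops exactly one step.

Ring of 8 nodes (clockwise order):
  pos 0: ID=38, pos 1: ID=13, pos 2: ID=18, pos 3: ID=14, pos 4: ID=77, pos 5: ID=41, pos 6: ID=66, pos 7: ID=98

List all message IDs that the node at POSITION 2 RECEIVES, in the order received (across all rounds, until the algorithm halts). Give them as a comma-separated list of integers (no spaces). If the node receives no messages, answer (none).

Answer: 13,38,98

Derivation:
Round 1: pos1(id13) recv 38: fwd; pos2(id18) recv 13: drop; pos3(id14) recv 18: fwd; pos4(id77) recv 14: drop; pos5(id41) recv 77: fwd; pos6(id66) recv 41: drop; pos7(id98) recv 66: drop; pos0(id38) recv 98: fwd
Round 2: pos2(id18) recv 38: fwd; pos4(id77) recv 18: drop; pos6(id66) recv 77: fwd; pos1(id13) recv 98: fwd
Round 3: pos3(id14) recv 38: fwd; pos7(id98) recv 77: drop; pos2(id18) recv 98: fwd
Round 4: pos4(id77) recv 38: drop; pos3(id14) recv 98: fwd
Round 5: pos4(id77) recv 98: fwd
Round 6: pos5(id41) recv 98: fwd
Round 7: pos6(id66) recv 98: fwd
Round 8: pos7(id98) recv 98: ELECTED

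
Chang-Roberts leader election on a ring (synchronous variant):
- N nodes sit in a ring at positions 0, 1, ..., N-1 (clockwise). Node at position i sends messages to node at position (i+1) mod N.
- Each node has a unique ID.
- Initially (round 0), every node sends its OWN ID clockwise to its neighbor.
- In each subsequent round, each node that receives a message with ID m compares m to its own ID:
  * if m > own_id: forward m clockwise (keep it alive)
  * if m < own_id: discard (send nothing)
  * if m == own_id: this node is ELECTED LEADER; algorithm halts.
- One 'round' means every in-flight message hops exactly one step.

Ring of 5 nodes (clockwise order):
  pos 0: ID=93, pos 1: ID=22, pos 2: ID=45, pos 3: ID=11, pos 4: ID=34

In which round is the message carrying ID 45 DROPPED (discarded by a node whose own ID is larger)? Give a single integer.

Round 1: pos1(id22) recv 93: fwd; pos2(id45) recv 22: drop; pos3(id11) recv 45: fwd; pos4(id34) recv 11: drop; pos0(id93) recv 34: drop
Round 2: pos2(id45) recv 93: fwd; pos4(id34) recv 45: fwd
Round 3: pos3(id11) recv 93: fwd; pos0(id93) recv 45: drop
Round 4: pos4(id34) recv 93: fwd
Round 5: pos0(id93) recv 93: ELECTED
Message ID 45 originates at pos 2; dropped at pos 0 in round 3

Answer: 3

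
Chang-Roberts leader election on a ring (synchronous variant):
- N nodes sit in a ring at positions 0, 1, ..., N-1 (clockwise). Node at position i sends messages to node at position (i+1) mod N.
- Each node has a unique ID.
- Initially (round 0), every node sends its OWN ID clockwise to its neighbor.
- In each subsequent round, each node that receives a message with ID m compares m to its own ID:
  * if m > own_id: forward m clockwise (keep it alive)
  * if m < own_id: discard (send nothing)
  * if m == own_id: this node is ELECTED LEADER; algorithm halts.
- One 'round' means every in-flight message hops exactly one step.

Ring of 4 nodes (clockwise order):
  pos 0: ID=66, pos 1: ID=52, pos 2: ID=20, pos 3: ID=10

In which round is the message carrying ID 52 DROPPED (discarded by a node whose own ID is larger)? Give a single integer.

Answer: 3

Derivation:
Round 1: pos1(id52) recv 66: fwd; pos2(id20) recv 52: fwd; pos3(id10) recv 20: fwd; pos0(id66) recv 10: drop
Round 2: pos2(id20) recv 66: fwd; pos3(id10) recv 52: fwd; pos0(id66) recv 20: drop
Round 3: pos3(id10) recv 66: fwd; pos0(id66) recv 52: drop
Round 4: pos0(id66) recv 66: ELECTED
Message ID 52 originates at pos 1; dropped at pos 0 in round 3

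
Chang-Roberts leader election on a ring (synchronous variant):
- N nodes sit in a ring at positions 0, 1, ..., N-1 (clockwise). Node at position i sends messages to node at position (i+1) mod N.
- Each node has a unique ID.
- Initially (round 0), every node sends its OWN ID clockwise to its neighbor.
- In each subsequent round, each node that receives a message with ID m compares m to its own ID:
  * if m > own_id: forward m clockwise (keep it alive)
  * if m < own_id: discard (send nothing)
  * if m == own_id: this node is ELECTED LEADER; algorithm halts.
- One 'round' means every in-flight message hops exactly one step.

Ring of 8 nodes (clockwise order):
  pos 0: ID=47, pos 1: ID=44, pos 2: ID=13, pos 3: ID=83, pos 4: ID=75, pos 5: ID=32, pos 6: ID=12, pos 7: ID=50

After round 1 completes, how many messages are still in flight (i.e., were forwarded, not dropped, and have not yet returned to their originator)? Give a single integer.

Round 1: pos1(id44) recv 47: fwd; pos2(id13) recv 44: fwd; pos3(id83) recv 13: drop; pos4(id75) recv 83: fwd; pos5(id32) recv 75: fwd; pos6(id12) recv 32: fwd; pos7(id50) recv 12: drop; pos0(id47) recv 50: fwd
After round 1: 6 messages still in flight

Answer: 6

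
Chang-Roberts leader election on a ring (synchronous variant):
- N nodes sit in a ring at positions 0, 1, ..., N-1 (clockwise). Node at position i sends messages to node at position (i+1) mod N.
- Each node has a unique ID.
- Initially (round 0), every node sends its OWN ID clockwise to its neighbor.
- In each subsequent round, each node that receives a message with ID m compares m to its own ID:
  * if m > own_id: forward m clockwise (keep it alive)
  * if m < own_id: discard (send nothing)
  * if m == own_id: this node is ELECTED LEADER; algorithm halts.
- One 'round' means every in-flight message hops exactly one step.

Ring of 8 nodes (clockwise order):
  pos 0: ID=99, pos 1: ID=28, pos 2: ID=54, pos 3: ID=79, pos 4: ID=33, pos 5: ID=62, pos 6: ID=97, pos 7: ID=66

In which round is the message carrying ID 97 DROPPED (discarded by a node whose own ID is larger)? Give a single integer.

Round 1: pos1(id28) recv 99: fwd; pos2(id54) recv 28: drop; pos3(id79) recv 54: drop; pos4(id33) recv 79: fwd; pos5(id62) recv 33: drop; pos6(id97) recv 62: drop; pos7(id66) recv 97: fwd; pos0(id99) recv 66: drop
Round 2: pos2(id54) recv 99: fwd; pos5(id62) recv 79: fwd; pos0(id99) recv 97: drop
Round 3: pos3(id79) recv 99: fwd; pos6(id97) recv 79: drop
Round 4: pos4(id33) recv 99: fwd
Round 5: pos5(id62) recv 99: fwd
Round 6: pos6(id97) recv 99: fwd
Round 7: pos7(id66) recv 99: fwd
Round 8: pos0(id99) recv 99: ELECTED
Message ID 97 originates at pos 6; dropped at pos 0 in round 2

Answer: 2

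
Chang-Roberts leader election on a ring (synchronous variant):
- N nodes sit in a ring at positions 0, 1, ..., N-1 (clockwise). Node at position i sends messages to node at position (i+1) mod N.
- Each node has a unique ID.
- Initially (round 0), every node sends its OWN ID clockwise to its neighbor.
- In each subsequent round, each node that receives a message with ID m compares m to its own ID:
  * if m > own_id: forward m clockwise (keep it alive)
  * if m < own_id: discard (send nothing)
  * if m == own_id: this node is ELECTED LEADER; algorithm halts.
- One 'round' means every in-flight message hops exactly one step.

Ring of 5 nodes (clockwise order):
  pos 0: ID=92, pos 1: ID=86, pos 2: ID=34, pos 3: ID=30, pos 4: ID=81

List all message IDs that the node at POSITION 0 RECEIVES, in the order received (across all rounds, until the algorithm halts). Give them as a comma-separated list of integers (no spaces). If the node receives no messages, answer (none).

Answer: 81,86,92

Derivation:
Round 1: pos1(id86) recv 92: fwd; pos2(id34) recv 86: fwd; pos3(id30) recv 34: fwd; pos4(id81) recv 30: drop; pos0(id92) recv 81: drop
Round 2: pos2(id34) recv 92: fwd; pos3(id30) recv 86: fwd; pos4(id81) recv 34: drop
Round 3: pos3(id30) recv 92: fwd; pos4(id81) recv 86: fwd
Round 4: pos4(id81) recv 92: fwd; pos0(id92) recv 86: drop
Round 5: pos0(id92) recv 92: ELECTED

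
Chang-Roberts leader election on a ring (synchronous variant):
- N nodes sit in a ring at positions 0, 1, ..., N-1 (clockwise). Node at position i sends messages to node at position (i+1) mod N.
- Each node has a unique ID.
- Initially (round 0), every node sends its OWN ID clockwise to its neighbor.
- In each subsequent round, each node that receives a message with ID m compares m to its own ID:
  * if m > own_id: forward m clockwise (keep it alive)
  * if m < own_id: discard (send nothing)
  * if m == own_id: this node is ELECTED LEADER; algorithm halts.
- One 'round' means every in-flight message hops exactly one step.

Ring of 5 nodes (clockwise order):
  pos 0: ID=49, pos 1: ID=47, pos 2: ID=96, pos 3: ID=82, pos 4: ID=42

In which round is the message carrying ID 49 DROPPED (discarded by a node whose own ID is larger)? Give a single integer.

Answer: 2

Derivation:
Round 1: pos1(id47) recv 49: fwd; pos2(id96) recv 47: drop; pos3(id82) recv 96: fwd; pos4(id42) recv 82: fwd; pos0(id49) recv 42: drop
Round 2: pos2(id96) recv 49: drop; pos4(id42) recv 96: fwd; pos0(id49) recv 82: fwd
Round 3: pos0(id49) recv 96: fwd; pos1(id47) recv 82: fwd
Round 4: pos1(id47) recv 96: fwd; pos2(id96) recv 82: drop
Round 5: pos2(id96) recv 96: ELECTED
Message ID 49 originates at pos 0; dropped at pos 2 in round 2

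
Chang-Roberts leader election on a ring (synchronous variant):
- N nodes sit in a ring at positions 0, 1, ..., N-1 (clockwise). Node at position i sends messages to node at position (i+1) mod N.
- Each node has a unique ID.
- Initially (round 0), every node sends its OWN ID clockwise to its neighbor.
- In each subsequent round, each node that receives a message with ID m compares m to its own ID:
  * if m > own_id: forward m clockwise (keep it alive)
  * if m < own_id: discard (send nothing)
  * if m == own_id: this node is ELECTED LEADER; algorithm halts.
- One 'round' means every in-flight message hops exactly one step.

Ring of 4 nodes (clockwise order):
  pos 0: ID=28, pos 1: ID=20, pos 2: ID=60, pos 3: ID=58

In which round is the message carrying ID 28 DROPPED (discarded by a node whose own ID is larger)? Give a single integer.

Round 1: pos1(id20) recv 28: fwd; pos2(id60) recv 20: drop; pos3(id58) recv 60: fwd; pos0(id28) recv 58: fwd
Round 2: pos2(id60) recv 28: drop; pos0(id28) recv 60: fwd; pos1(id20) recv 58: fwd
Round 3: pos1(id20) recv 60: fwd; pos2(id60) recv 58: drop
Round 4: pos2(id60) recv 60: ELECTED
Message ID 28 originates at pos 0; dropped at pos 2 in round 2

Answer: 2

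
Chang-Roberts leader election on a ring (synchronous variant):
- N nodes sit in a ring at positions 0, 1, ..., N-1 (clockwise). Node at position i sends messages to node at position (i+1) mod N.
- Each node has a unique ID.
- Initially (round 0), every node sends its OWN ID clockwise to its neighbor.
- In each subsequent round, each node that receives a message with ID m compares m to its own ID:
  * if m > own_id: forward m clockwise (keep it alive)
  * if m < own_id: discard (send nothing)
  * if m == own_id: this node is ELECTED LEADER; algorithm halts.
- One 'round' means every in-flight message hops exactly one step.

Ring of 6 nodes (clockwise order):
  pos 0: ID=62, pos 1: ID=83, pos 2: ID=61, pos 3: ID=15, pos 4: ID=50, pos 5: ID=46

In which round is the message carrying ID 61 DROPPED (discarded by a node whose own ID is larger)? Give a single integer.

Answer: 4

Derivation:
Round 1: pos1(id83) recv 62: drop; pos2(id61) recv 83: fwd; pos3(id15) recv 61: fwd; pos4(id50) recv 15: drop; pos5(id46) recv 50: fwd; pos0(id62) recv 46: drop
Round 2: pos3(id15) recv 83: fwd; pos4(id50) recv 61: fwd; pos0(id62) recv 50: drop
Round 3: pos4(id50) recv 83: fwd; pos5(id46) recv 61: fwd
Round 4: pos5(id46) recv 83: fwd; pos0(id62) recv 61: drop
Round 5: pos0(id62) recv 83: fwd
Round 6: pos1(id83) recv 83: ELECTED
Message ID 61 originates at pos 2; dropped at pos 0 in round 4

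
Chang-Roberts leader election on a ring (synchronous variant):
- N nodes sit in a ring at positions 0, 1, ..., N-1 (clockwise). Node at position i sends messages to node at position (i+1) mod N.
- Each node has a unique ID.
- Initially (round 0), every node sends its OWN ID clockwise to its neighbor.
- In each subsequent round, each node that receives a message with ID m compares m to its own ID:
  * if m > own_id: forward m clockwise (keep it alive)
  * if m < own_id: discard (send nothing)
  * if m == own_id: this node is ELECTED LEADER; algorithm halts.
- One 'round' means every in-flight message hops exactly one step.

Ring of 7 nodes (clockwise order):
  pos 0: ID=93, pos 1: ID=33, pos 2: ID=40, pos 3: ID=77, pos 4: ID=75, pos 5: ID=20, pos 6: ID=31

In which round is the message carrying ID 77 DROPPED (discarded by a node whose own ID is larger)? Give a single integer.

Round 1: pos1(id33) recv 93: fwd; pos2(id40) recv 33: drop; pos3(id77) recv 40: drop; pos4(id75) recv 77: fwd; pos5(id20) recv 75: fwd; pos6(id31) recv 20: drop; pos0(id93) recv 31: drop
Round 2: pos2(id40) recv 93: fwd; pos5(id20) recv 77: fwd; pos6(id31) recv 75: fwd
Round 3: pos3(id77) recv 93: fwd; pos6(id31) recv 77: fwd; pos0(id93) recv 75: drop
Round 4: pos4(id75) recv 93: fwd; pos0(id93) recv 77: drop
Round 5: pos5(id20) recv 93: fwd
Round 6: pos6(id31) recv 93: fwd
Round 7: pos0(id93) recv 93: ELECTED
Message ID 77 originates at pos 3; dropped at pos 0 in round 4

Answer: 4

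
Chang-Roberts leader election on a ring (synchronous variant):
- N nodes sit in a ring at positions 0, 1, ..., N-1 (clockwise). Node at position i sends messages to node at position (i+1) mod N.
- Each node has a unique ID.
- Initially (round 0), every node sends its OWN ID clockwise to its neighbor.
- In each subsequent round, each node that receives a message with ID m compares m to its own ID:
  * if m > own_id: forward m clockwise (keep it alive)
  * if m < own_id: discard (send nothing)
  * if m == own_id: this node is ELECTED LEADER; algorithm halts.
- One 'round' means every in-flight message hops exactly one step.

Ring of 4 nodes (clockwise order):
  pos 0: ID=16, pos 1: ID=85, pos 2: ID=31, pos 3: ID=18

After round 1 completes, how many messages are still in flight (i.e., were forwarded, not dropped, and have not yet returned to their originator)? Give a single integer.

Round 1: pos1(id85) recv 16: drop; pos2(id31) recv 85: fwd; pos3(id18) recv 31: fwd; pos0(id16) recv 18: fwd
After round 1: 3 messages still in flight

Answer: 3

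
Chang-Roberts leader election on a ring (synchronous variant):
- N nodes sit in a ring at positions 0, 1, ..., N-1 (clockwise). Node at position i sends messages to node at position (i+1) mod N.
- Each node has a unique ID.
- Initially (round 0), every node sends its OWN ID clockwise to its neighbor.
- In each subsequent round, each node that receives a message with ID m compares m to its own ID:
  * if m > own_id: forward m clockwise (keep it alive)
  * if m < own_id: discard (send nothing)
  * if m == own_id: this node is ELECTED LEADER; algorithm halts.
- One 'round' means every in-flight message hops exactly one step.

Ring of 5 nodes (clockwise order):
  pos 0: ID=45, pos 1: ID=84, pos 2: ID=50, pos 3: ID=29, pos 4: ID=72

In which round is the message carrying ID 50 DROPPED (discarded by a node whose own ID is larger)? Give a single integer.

Answer: 2

Derivation:
Round 1: pos1(id84) recv 45: drop; pos2(id50) recv 84: fwd; pos3(id29) recv 50: fwd; pos4(id72) recv 29: drop; pos0(id45) recv 72: fwd
Round 2: pos3(id29) recv 84: fwd; pos4(id72) recv 50: drop; pos1(id84) recv 72: drop
Round 3: pos4(id72) recv 84: fwd
Round 4: pos0(id45) recv 84: fwd
Round 5: pos1(id84) recv 84: ELECTED
Message ID 50 originates at pos 2; dropped at pos 4 in round 2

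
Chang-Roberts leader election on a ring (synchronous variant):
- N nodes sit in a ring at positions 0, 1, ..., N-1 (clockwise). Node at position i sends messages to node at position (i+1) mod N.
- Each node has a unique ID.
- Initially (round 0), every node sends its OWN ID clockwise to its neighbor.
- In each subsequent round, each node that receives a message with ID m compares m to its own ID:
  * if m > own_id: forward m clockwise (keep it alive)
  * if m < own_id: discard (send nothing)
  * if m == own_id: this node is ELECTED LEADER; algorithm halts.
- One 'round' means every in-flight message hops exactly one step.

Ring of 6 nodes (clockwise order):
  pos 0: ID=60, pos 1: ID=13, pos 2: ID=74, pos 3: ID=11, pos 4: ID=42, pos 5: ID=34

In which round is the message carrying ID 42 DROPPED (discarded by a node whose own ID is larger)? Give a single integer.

Answer: 2

Derivation:
Round 1: pos1(id13) recv 60: fwd; pos2(id74) recv 13: drop; pos3(id11) recv 74: fwd; pos4(id42) recv 11: drop; pos5(id34) recv 42: fwd; pos0(id60) recv 34: drop
Round 2: pos2(id74) recv 60: drop; pos4(id42) recv 74: fwd; pos0(id60) recv 42: drop
Round 3: pos5(id34) recv 74: fwd
Round 4: pos0(id60) recv 74: fwd
Round 5: pos1(id13) recv 74: fwd
Round 6: pos2(id74) recv 74: ELECTED
Message ID 42 originates at pos 4; dropped at pos 0 in round 2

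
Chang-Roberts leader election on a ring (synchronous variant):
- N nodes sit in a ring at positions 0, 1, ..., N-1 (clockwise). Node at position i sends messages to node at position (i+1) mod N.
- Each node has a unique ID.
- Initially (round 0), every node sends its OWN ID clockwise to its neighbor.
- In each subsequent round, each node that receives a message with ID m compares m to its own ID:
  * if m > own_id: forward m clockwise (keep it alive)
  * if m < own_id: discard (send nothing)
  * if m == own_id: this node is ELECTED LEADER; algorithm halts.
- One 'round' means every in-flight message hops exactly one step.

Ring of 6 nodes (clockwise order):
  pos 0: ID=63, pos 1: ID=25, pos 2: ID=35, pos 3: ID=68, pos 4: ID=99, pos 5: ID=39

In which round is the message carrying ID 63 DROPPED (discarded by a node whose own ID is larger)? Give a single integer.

Answer: 3

Derivation:
Round 1: pos1(id25) recv 63: fwd; pos2(id35) recv 25: drop; pos3(id68) recv 35: drop; pos4(id99) recv 68: drop; pos5(id39) recv 99: fwd; pos0(id63) recv 39: drop
Round 2: pos2(id35) recv 63: fwd; pos0(id63) recv 99: fwd
Round 3: pos3(id68) recv 63: drop; pos1(id25) recv 99: fwd
Round 4: pos2(id35) recv 99: fwd
Round 5: pos3(id68) recv 99: fwd
Round 6: pos4(id99) recv 99: ELECTED
Message ID 63 originates at pos 0; dropped at pos 3 in round 3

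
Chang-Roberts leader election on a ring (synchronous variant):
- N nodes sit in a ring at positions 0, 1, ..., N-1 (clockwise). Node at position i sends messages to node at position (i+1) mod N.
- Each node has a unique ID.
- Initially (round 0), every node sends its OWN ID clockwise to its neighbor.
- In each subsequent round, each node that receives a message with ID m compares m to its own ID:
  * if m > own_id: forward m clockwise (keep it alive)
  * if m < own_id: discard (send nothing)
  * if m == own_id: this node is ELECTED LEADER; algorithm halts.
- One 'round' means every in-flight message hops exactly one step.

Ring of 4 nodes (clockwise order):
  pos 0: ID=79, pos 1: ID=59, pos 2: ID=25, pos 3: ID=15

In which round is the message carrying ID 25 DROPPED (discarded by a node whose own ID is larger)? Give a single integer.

Round 1: pos1(id59) recv 79: fwd; pos2(id25) recv 59: fwd; pos3(id15) recv 25: fwd; pos0(id79) recv 15: drop
Round 2: pos2(id25) recv 79: fwd; pos3(id15) recv 59: fwd; pos0(id79) recv 25: drop
Round 3: pos3(id15) recv 79: fwd; pos0(id79) recv 59: drop
Round 4: pos0(id79) recv 79: ELECTED
Message ID 25 originates at pos 2; dropped at pos 0 in round 2

Answer: 2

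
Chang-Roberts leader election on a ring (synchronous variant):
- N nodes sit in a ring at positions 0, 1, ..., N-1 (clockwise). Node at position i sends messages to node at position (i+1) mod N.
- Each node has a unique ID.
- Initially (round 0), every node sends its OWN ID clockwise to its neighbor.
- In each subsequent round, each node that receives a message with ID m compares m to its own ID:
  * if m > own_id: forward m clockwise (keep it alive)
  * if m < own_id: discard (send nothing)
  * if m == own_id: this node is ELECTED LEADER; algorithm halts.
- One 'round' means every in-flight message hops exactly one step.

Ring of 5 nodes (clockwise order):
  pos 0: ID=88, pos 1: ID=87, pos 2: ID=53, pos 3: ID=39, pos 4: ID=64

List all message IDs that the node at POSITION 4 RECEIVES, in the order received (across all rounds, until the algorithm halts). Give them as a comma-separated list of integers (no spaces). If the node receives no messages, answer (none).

Round 1: pos1(id87) recv 88: fwd; pos2(id53) recv 87: fwd; pos3(id39) recv 53: fwd; pos4(id64) recv 39: drop; pos0(id88) recv 64: drop
Round 2: pos2(id53) recv 88: fwd; pos3(id39) recv 87: fwd; pos4(id64) recv 53: drop
Round 3: pos3(id39) recv 88: fwd; pos4(id64) recv 87: fwd
Round 4: pos4(id64) recv 88: fwd; pos0(id88) recv 87: drop
Round 5: pos0(id88) recv 88: ELECTED

Answer: 39,53,87,88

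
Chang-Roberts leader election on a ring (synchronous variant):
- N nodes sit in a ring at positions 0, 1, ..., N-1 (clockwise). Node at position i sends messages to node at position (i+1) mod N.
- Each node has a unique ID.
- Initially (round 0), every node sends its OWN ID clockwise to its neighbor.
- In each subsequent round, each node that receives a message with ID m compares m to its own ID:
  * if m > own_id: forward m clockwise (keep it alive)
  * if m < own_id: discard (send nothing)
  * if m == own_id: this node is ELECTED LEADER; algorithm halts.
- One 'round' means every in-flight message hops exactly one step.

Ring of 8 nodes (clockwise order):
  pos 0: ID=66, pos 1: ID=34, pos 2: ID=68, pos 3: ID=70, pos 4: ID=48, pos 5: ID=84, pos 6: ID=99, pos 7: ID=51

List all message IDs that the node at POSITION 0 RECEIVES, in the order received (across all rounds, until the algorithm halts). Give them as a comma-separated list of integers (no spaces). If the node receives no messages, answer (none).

Answer: 51,99

Derivation:
Round 1: pos1(id34) recv 66: fwd; pos2(id68) recv 34: drop; pos3(id70) recv 68: drop; pos4(id48) recv 70: fwd; pos5(id84) recv 48: drop; pos6(id99) recv 84: drop; pos7(id51) recv 99: fwd; pos0(id66) recv 51: drop
Round 2: pos2(id68) recv 66: drop; pos5(id84) recv 70: drop; pos0(id66) recv 99: fwd
Round 3: pos1(id34) recv 99: fwd
Round 4: pos2(id68) recv 99: fwd
Round 5: pos3(id70) recv 99: fwd
Round 6: pos4(id48) recv 99: fwd
Round 7: pos5(id84) recv 99: fwd
Round 8: pos6(id99) recv 99: ELECTED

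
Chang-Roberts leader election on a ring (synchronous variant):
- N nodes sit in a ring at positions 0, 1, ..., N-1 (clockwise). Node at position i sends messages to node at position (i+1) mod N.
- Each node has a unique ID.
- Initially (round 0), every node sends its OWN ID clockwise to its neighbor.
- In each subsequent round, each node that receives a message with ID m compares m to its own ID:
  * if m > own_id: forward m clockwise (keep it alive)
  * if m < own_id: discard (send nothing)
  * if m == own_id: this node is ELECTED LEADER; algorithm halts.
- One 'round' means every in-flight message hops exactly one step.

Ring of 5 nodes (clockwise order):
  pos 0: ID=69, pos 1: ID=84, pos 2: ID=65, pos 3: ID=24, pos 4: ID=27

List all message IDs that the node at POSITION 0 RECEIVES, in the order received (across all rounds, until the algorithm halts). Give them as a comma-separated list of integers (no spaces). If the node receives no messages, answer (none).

Answer: 27,65,84

Derivation:
Round 1: pos1(id84) recv 69: drop; pos2(id65) recv 84: fwd; pos3(id24) recv 65: fwd; pos4(id27) recv 24: drop; pos0(id69) recv 27: drop
Round 2: pos3(id24) recv 84: fwd; pos4(id27) recv 65: fwd
Round 3: pos4(id27) recv 84: fwd; pos0(id69) recv 65: drop
Round 4: pos0(id69) recv 84: fwd
Round 5: pos1(id84) recv 84: ELECTED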